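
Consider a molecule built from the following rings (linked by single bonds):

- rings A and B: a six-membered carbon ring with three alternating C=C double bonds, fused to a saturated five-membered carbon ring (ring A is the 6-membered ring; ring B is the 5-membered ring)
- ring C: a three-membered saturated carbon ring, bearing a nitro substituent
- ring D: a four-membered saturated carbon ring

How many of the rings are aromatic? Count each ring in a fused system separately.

1

Ring A is fully conjugated (every ring atom contributes a p orbital); 3 ring double bonds give 6 π electrons. That satisfies 4n+2 with n=1, so ring A is aromatic (benzene ring).
Ring B has three sp³ carbons, so it is not fully conjugated — not aromatic (cyclopentane ring).
Ring C has only sp³ atoms, so it is not fully conjugated — not aromatic (cyclopropane).
Ring D has only sp³ atoms, so it is not fully conjugated — not aromatic (cyclobutane).
Aromatic: A. Total: 1.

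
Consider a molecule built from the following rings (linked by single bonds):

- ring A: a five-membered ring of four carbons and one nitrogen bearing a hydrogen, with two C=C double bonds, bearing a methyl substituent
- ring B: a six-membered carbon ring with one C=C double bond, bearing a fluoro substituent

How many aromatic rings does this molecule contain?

Ring A is planar and fully conjugated; 2 ring double bonds (4 π electrons) plus a heteroatom lone pair (2) give 6 π electrons. 6 = 4(1)+2, so ring A is aromatic (pyrrole).
Ring B has four sp³ carbons, so it is not fully conjugated — not aromatic (cyclohexene).
Aromatic: A. Total: 1.

1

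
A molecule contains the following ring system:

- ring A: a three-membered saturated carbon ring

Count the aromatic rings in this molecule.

0

Ring A has only sp³ atoms, so it is not fully conjugated — not aromatic (cyclopropane).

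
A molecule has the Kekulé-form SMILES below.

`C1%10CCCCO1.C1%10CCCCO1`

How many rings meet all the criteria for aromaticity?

The SMILES encodes a six-membered saturated ring of five carbons and one oxygen; a six-membered saturated ring of five carbons and one oxygen.
The 6-membered ring with one oxygen has only sp³ atoms, so it is not fully conjugated — not aromatic (tetrahydropyran).
The second 6-membered ring with one oxygen has only sp³ atoms, so it is not fully conjugated — not aromatic (tetrahydropyran).
None of the rings are aromatic. Total: 0.

0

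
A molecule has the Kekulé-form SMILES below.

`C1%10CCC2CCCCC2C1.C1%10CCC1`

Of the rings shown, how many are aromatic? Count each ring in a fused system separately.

0

The SMILES encodes two fused six-membered saturated carbon rings; a four-membered saturated carbon ring.
The 6-membered ring has only sp³ atoms, so it is not fully conjugated — not aromatic (cyclohexane ring).
The second 6-membered ring has only sp³ atoms, so it is not fully conjugated — not aromatic (cyclohexane ring).
The 4-membered ring has only sp³ atoms, so it is not fully conjugated — not aromatic (cyclobutane).
None of the rings are aromatic. Total: 0.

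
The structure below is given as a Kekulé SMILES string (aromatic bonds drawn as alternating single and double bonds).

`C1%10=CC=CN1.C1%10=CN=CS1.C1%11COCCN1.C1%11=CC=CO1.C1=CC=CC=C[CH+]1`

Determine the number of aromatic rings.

4

The SMILES encodes a five-membered ring of four carbons and one nitrogen bearing a hydrogen, with two C=C double bonds; a five-membered ring with a sulfur at position 1 and a nitrogen at position 3 (in a C=N bond), with two double bonds; a six-membered saturated ring with an oxygen and an N–H nitrogen at positions 1 and 4; a five-membered ring of four carbons and one oxygen, with two C=C double bonds; a seven-membered all-carbon ring bearing a positive charge on one carbon, with three C=C double bonds.
The 5-membered ring with one N–H is fully conjugated (every ring atom contributes a p orbital); 2 ring double bonds (4 π electrons) plus a heteroatom lone pair (2) give 6 π electrons. That satisfies 4n+2 with n=1, so it is aromatic (pyrrole).
The 5-membered ring with one sulfur and one =N– is fully conjugated (every ring atom contributes a p orbital); 2 ring double bonds (4 π electrons) plus a heteroatom lone pair (2) give 6 π electrons. 6 = 4(1)+2, so it is aromatic (thiazole).
The 6-membered ring with one oxygen and one N–H (1,4) has only sp³ atoms, so it is not fully conjugated — not aromatic (morpholine).
The 5-membered ring with one oxygen is fully conjugated (every ring atom contributes a p orbital); 2 ring double bonds (4 π electrons) plus a heteroatom lone pair (2) give 6 π electrons. That satisfies 4n+2 with n=1, so it is aromatic (furan).
The 7-membered ring has a continuous p-orbital overlap around the ring; 3 ring double bonds (6 π electrons) plus the carbocation's empty p orbital (0, but keeps the ring conjugated) give 6 π electrons. That satisfies 4n+2 with n=1, so it is aromatic (tropylium cation).
4 of the 5 rings are aromatic. Total: 4.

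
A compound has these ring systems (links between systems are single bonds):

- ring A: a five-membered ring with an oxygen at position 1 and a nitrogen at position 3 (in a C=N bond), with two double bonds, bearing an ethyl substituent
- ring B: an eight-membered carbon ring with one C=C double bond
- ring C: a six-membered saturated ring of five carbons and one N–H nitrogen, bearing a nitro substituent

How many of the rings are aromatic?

Ring A is planar and fully conjugated; 2 ring double bonds (4 π electrons) plus a heteroatom lone pair (2) give 6 π electrons. Since 6 = 4n+2 (n=1), ring A is aromatic (oxazole).
Ring B has six sp³ carbons, so it is not fully conjugated — not aromatic (cyclooctene).
Ring C has only sp³ atoms, so it is not fully conjugated — not aromatic (piperidine).
Aromatic: A. Total: 1.

1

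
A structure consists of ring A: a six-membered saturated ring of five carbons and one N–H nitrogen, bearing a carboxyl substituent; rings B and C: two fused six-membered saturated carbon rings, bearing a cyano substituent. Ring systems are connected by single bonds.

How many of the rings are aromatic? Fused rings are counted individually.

Ring A has only sp³ atoms, so it is not fully conjugated — not aromatic (piperidine).
Ring B has only sp³ atoms, so it is not fully conjugated — not aromatic (cyclohexane ring).
Ring C has only sp³ atoms, so it is not fully conjugated — not aromatic (cyclohexane ring).
No ring is aromatic. Total: 0.

0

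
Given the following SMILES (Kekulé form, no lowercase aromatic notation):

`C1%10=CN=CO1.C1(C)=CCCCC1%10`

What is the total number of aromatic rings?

The SMILES encodes a five-membered ring with an oxygen at position 1 and a nitrogen at position 3 (in a C=N bond), with two double bonds; a six-membered carbon ring with one C=C double bond.
The 5-membered ring with one oxygen and one =N– is planar and fully conjugated; 2 ring double bonds (4 π electrons) plus a heteroatom lone pair (2) give 6 π electrons. 6 = 4(1)+2, so it is aromatic (oxazole).
The 6-membered ring has four sp³ carbons, so it is not fully conjugated — not aromatic (cyclohexene).
1 of the 2 rings is aromatic. Total: 1.

1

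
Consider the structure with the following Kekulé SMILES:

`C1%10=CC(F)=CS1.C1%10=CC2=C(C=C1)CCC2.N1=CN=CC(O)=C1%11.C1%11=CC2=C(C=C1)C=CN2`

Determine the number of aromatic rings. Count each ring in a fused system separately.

The SMILES encodes a five-membered ring of four carbons and one sulfur, with two C=C double bonds; a six-membered carbon ring with three alternating C=C double bonds, fused to a saturated five-membered carbon ring; a six-membered ring with nitrogens at positions 1 and 3 and three alternating double bonds; a six-membered carbon ring with three alternating C=C double bonds, fused to a five-membered ring containing one N–H nitrogen and two C=C double bonds.
The 5-membered ring with one sulfur has a continuous p-orbital overlap around the ring; 2 ring double bonds (4 π electrons) plus a heteroatom lone pair (2) give 6 π electrons. That satisfies 4n+2 with n=1, so it is aromatic (thiophene).
The 6-membered ring has a continuous p-orbital overlap around the ring; 3 ring double bonds give 6 π electrons. That satisfies 4n+2 with n=1, so it is aromatic (benzene ring).
The 5-membered ring has three sp³ carbons, so it is not fully conjugated — not aromatic (cyclopentane ring).
The 6-membered ring with two nitrogens (1,3) is fully conjugated (every ring atom contributes a p orbital); 3 ring double bonds give 6 π electrons. Since 6 = 4n+2 (n=1), it is aromatic (pyrimidine).
The fused 6/5-membered bicyclic (with one N–H) is a single π system with 9 sp² atoms and 10 π electrons from ring double bonds plus a heteroatom lone pair. 10 = 4(2)+2, so the system is aromatic and both rings count as aromatic (indole).
5 of the 6 rings are aromatic. Total: 5.

5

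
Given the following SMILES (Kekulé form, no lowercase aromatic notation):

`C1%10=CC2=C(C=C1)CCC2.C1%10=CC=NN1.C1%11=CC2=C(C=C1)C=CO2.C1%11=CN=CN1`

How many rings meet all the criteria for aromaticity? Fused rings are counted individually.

The SMILES encodes a six-membered carbon ring with three alternating C=C double bonds, fused to a saturated five-membered carbon ring; a five-membered ring with two adjacent nitrogens (one bearing H, one in a double bond) and two double bonds; a six-membered carbon ring with three alternating C=C double bonds, fused to a five-membered ring containing one oxygen and two C=C double bonds; a five-membered ring with nitrogens at positions 1 and 3 (one bearing H, one in a C=N bond) and two double bonds.
The 6-membered ring is planar and fully conjugated; 3 ring double bonds give 6 π electrons. Since 6 = 4n+2 (n=1), it is aromatic (benzene ring).
The 5-membered ring has three sp³ carbons, so it is not fully conjugated — not aromatic (cyclopentane ring).
The 5-membered ring with two adjacent nitrogens (one N–H, one =N–) is fully conjugated (every ring atom contributes a p orbital); 2 ring double bonds (4 π electrons) plus a heteroatom lone pair (2) give 6 π electrons. 6 = 4(1)+2, so it is aromatic (pyrazole).
The fused 6/5-membered bicyclic (with one oxygen) is a single π system with 9 sp² atoms and 10 π electrons from ring double bonds plus a heteroatom lone pair. 10 = 4(2)+2, so the system is aromatic and both rings count as aromatic (benzofuran).
The 5-membered ring with two nitrogens (one N–H, one =N–) is fully conjugated (every ring atom contributes a p orbital); 2 ring double bonds (4 π electrons) plus a heteroatom lone pair (2) give 6 π electrons. 6 = 4(1)+2, so it is aromatic (imidazole).
5 of the 6 rings are aromatic. Total: 5.

5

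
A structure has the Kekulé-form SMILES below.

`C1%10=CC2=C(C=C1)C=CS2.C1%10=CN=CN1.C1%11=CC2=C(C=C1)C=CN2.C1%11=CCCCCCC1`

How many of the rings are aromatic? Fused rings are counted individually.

The SMILES encodes a six-membered carbon ring with three alternating C=C double bonds, fused to a five-membered ring containing one sulfur and two C=C double bonds; a five-membered ring with nitrogens at positions 1 and 3 (one bearing H, one in a C=N bond) and two double bonds; a six-membered carbon ring with three alternating C=C double bonds, fused to a five-membered ring containing one N–H nitrogen and two C=C double bonds; an eight-membered carbon ring with one C=C double bond.
The fused 6/5-membered bicyclic (with one sulfur) is a single π system with 9 sp² atoms and 10 π electrons from ring double bonds plus a heteroatom lone pair. 10 = 4(2)+2, so the system is aromatic and both rings count as aromatic (benzothiophene).
The 5-membered ring with two nitrogens (one N–H, one =N–) is planar and fully conjugated; 2 ring double bonds (4 π electrons) plus a heteroatom lone pair (2) give 6 π electrons. 6 = 4(1)+2, so it is aromatic (imidazole).
The fused 6/5-membered bicyclic (with one N–H) is a single π system with 9 sp² atoms and 10 π electrons from ring double bonds plus a heteroatom lone pair. 10 = 4(2)+2, so the system is aromatic and both rings count as aromatic (indole).
The 8-membered ring has six sp³ carbons, so it is not fully conjugated — not aromatic (cyclooctene).
5 of the 6 rings are aromatic. Total: 5.

5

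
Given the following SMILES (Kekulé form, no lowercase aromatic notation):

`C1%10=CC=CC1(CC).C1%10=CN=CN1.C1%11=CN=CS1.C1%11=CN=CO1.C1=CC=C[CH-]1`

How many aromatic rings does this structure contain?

The SMILES encodes a five-membered carbon ring with two conjugated C=C double bonds and one sp³ carbon; a five-membered ring with nitrogens at positions 1 and 3 (one bearing H, one in a C=N bond) and two double bonds; a five-membered ring with a sulfur at position 1 and a nitrogen at position 3 (in a C=N bond), with two double bonds; a five-membered ring with an oxygen at position 1 and a nitrogen at position 3 (in a C=N bond), with two double bonds; a five-membered all-carbon ring bearing a negative charge on one carbon, with two C=C double bonds.
The 5-membered ring has one sp³ carbon, so it is not fully conjugated — not aromatic (cyclopentadiene).
The 5-membered ring with two nitrogens (one N–H, one =N–) has a continuous p-orbital overlap around the ring; 2 ring double bonds (4 π electrons) plus a heteroatom lone pair (2) give 6 π electrons. That satisfies 4n+2 with n=1, so it is aromatic (imidazole).
The 5-membered ring with one sulfur and one =N– has a continuous p-orbital overlap around the ring; 2 ring double bonds (4 π electrons) plus a heteroatom lone pair (2) give 6 π electrons. That satisfies 4n+2 with n=1, so it is aromatic (thiazole).
The 5-membered ring with one oxygen and one =N– is planar and fully conjugated; 2 ring double bonds (4 π electrons) plus a heteroatom lone pair (2) give 6 π electrons. Since 6 = 4n+2 (n=1), it is aromatic (oxazole).
The second 5-membered ring has a continuous p-orbital overlap around the ring; 2 ring double bonds (4 π electrons) plus the carbanion lone pair (2) give 6 π electrons. Since 6 = 4n+2 (n=1), it is aromatic (cyclopentadienyl anion).
4 of the 5 rings are aromatic. Total: 4.

4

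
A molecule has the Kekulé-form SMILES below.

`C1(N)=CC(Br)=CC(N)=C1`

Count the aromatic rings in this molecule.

1

The SMILES encodes a six-membered carbon ring with three alternating C=C double bonds.
The 6-membered ring is fully conjugated (every ring atom contributes a p orbital); 3 ring double bonds give 6 π electrons. 6 = 4(1)+2, so it is aromatic (benzene).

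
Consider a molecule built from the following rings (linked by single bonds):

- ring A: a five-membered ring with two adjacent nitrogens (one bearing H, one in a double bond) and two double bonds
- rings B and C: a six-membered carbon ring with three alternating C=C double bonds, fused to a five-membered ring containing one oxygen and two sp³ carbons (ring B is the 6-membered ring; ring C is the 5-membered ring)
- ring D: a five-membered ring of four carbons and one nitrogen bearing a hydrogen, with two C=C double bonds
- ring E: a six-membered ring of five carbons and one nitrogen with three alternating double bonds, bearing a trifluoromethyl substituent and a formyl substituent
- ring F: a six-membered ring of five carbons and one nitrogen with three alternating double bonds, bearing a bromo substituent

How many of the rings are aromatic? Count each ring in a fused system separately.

Ring A is planar and fully conjugated; 2 ring double bonds (4 π electrons) plus a heteroatom lone pair (2) give 6 π electrons. That satisfies 4n+2 with n=1, so ring A is aromatic (pyrazole).
Ring B is fully conjugated (every ring atom contributes a p orbital); 3 ring double bonds give 6 π electrons. 6 = 4(1)+2, so ring B is aromatic (benzene ring).
Ring C has two sp³ carbons, so it is not fully conjugated — not aromatic (oxolane ring).
Ring D has a continuous p-orbital overlap around the ring; 2 ring double bonds (4 π electrons) plus a heteroatom lone pair (2) give 6 π electrons. 6 = 4(1)+2, so ring D is aromatic (pyrrole).
Ring E is planar and fully conjugated; 3 ring double bonds give 6 π electrons. Since 6 = 4n+2 (n=1), ring E is aromatic (pyridine).
Ring F is planar and fully conjugated; 3 ring double bonds give 6 π electrons. Since 6 = 4n+2 (n=1), ring F is aromatic (pyridine).
Aromatic: A, B, D, E, F. Total: 5.

5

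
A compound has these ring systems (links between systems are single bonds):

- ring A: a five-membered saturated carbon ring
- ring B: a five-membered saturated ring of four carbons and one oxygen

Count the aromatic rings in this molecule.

Ring A has only sp³ atoms, so it is not fully conjugated — not aromatic (cyclopentane).
Ring B has only sp³ atoms, so it is not fully conjugated — not aromatic (tetrahydrofuran).
No ring is aromatic. Total: 0.

0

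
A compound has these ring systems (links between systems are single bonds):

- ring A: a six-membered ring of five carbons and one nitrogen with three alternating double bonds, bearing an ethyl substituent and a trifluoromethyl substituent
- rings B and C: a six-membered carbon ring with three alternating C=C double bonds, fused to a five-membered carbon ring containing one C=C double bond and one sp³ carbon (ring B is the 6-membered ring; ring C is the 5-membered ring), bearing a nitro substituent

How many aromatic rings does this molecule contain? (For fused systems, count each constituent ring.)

Ring A is planar and fully conjugated; 3 ring double bonds give 6 π electrons. That satisfies 4n+2 with n=1, so ring A is aromatic (pyridine).
Ring B is fully conjugated (every ring atom contributes a p orbital); 3 ring double bonds give 6 π electrons. Since 6 = 4n+2 (n=1), ring B is aromatic (benzene ring).
Ring C has one sp³ carbon, so it is not fully conjugated — not aromatic (cyclopentene ring).
Aromatic: A, B. Total: 2.

2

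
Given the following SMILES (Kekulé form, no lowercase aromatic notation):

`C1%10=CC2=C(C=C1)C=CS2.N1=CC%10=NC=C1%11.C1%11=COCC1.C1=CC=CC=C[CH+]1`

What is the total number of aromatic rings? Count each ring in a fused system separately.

The SMILES encodes a six-membered carbon ring with three alternating C=C double bonds, fused to a five-membered ring containing one sulfur and two C=C double bonds; a six-membered ring with nitrogens at positions 1 and 4 and three alternating double bonds; a five-membered ring of four carbons and one oxygen, with one C=C double bond and two sp³ carbons; a seven-membered all-carbon ring bearing a positive charge on one carbon, with three C=C double bonds.
The fused 6/5-membered bicyclic (with one sulfur) is a single π system with 9 sp² atoms and 10 π electrons from ring double bonds plus a heteroatom lone pair. 10 = 4(2)+2, so the system is aromatic and both rings count as aromatic (benzothiophene).
The 6-membered ring with two nitrogens (1,4) has a continuous p-orbital overlap around the ring; 3 ring double bonds give 6 π electrons. 6 = 4(1)+2, so it is aromatic (pyrazine).
The 5-membered ring with one oxygen has two sp³ carbons, so it is not fully conjugated — not aromatic (2,3-dihydrofuran).
The 7-membered ring is fully conjugated (every ring atom contributes a p orbital); 3 ring double bonds (6 π electrons) plus the carbocation's empty p orbital (0, but keeps the ring conjugated) give 6 π electrons. 6 = 4(1)+2, so it is aromatic (tropylium cation).
4 of the 5 rings are aromatic. Total: 4.

4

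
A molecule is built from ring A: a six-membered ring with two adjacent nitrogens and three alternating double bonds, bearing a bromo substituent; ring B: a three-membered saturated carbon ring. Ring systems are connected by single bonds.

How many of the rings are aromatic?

Ring A is fully conjugated (every ring atom contributes a p orbital); 3 ring double bonds give 6 π electrons. 6 = 4(1)+2, so ring A is aromatic (pyridazine).
Ring B has only sp³ atoms, so it is not fully conjugated — not aromatic (cyclopropane).
Aromatic: A. Total: 1.

1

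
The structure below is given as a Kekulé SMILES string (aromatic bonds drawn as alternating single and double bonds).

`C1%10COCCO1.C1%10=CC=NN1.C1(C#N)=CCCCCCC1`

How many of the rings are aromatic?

1

The SMILES encodes a six-membered saturated ring with oxygens at positions 1 and 4; a five-membered ring with two adjacent nitrogens (one bearing H, one in a double bond) and two double bonds; an eight-membered carbon ring with one C=C double bond.
The 6-membered ring with two oxygens (1,4) has only sp³ atoms, so it is not fully conjugated — not aromatic (1,4-dioxane).
The 5-membered ring with two adjacent nitrogens (one N–H, one =N–) is planar and fully conjugated; 2 ring double bonds (4 π electrons) plus a heteroatom lone pair (2) give 6 π electrons. That satisfies 4n+2 with n=1, so it is aromatic (pyrazole).
The 8-membered ring has six sp³ carbons, so it is not fully conjugated — not aromatic (cyclooctene).
1 of the 3 rings is aromatic. Total: 1.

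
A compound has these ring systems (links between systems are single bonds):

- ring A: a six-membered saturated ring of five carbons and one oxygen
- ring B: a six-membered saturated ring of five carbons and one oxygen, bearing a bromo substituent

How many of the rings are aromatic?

0

Ring A has only sp³ atoms, so it is not fully conjugated — not aromatic (tetrahydropyran).
Ring B has only sp³ atoms, so it is not fully conjugated — not aromatic (tetrahydropyran).
No ring is aromatic. Total: 0.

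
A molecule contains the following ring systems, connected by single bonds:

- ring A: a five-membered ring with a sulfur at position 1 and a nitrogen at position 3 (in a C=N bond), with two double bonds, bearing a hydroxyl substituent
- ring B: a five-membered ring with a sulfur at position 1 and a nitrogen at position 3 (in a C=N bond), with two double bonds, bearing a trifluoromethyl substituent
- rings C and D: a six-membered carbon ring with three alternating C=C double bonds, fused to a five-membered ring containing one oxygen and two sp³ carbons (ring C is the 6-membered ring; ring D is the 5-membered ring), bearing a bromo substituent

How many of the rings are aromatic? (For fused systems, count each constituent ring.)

3

Ring A is fully conjugated (every ring atom contributes a p orbital); 2 ring double bonds (4 π electrons) plus a heteroatom lone pair (2) give 6 π electrons. Since 6 = 4n+2 (n=1), ring A is aromatic (thiazole).
Ring B is planar and fully conjugated; 2 ring double bonds (4 π electrons) plus a heteroatom lone pair (2) give 6 π electrons. 6 = 4(1)+2, so ring B is aromatic (thiazole).
Ring C is fully conjugated (every ring atom contributes a p orbital); 3 ring double bonds give 6 π electrons. That satisfies 4n+2 with n=1, so ring C is aromatic (benzene ring).
Ring D has two sp³ carbons, so it is not fully conjugated — not aromatic (oxolane ring).
Aromatic: A, B, C. Total: 3.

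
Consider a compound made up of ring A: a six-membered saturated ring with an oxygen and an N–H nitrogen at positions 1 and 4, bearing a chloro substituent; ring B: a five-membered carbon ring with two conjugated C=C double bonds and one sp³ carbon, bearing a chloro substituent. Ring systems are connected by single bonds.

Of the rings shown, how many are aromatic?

Ring A has only sp³ atoms, so it is not fully conjugated — not aromatic (morpholine).
Ring B has one sp³ carbon, so it is not fully conjugated — not aromatic (cyclopentadiene).
No ring is aromatic. Total: 0.

0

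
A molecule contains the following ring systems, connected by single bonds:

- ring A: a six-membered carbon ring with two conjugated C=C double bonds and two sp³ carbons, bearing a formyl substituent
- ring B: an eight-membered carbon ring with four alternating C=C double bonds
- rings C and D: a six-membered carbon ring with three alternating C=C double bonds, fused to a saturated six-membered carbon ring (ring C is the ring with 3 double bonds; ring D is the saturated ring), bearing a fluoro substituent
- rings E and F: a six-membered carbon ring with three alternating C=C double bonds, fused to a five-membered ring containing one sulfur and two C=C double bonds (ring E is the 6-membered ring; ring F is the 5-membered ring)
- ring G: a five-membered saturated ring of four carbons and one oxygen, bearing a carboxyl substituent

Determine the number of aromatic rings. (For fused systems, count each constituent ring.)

Ring A has two sp³ carbons, so it is not fully conjugated — not aromatic (1,3-cyclohexadiene).
Ring B has only sp² ring atoms; a planar conformation would have a fully conjugated π system of 8 electrons. But 8 = 4(2), which is 4n not 4n+2, so ring B is not aromatic (cyclooctatetraene) — cyclooctatetraene distorts into a non-planar tub to avoid antiaromaticity.
Ring C is planar and fully conjugated; 3 ring double bonds give 6 π electrons. That satisfies 4n+2 with n=1, so ring C is aromatic (benzene ring).
Ring D has four sp³ carbons, so it is not fully conjugated — not aromatic (cyclohexane ring).
Rings E and F form a fused bicyclic system (with one sulfur) with 9 sp² atoms and 10 π electrons from ring double bonds plus a heteroatom lone pair. 10 = 4(2)+2, so the system is aromatic and both rings count as aromatic (benzothiophene).
Ring G has only sp³ atoms, so it is not fully conjugated — not aromatic (tetrahydrofuran).
Aromatic: C, E, F. Total: 3.

3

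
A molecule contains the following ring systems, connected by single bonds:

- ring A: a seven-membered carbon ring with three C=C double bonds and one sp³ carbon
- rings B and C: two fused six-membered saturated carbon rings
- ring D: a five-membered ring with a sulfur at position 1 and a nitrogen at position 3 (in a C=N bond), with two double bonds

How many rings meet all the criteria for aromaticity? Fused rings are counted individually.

1

Ring A has one sp³ carbon, so it is not fully conjugated — not aromatic (cycloheptatriene).
Ring B has only sp³ atoms, so it is not fully conjugated — not aromatic (cyclohexane ring).
Ring C has only sp³ atoms, so it is not fully conjugated — not aromatic (cyclohexane ring).
Ring D is planar and fully conjugated; 2 ring double bonds (4 π electrons) plus a heteroatom lone pair (2) give 6 π electrons. Since 6 = 4n+2 (n=1), ring D is aromatic (thiazole).
Aromatic: D. Total: 1.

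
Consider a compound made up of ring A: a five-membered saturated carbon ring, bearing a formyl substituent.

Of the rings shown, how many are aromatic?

0

Ring A has only sp³ atoms, so it is not fully conjugated — not aromatic (cyclopentane).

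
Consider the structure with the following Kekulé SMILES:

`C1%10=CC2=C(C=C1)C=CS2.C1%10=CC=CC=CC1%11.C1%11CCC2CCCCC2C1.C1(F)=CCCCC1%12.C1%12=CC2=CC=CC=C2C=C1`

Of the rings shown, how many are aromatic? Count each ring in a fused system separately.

The SMILES encodes a six-membered carbon ring with three alternating C=C double bonds, fused to a five-membered ring containing one sulfur and two C=C double bonds; a seven-membered carbon ring with three C=C double bonds and one sp³ carbon; two fused six-membered saturated carbon rings; a six-membered carbon ring with one C=C double bond; two fused six-membered carbon rings, each with three alternating C=C double bonds.
The fused 6/5-membered bicyclic (with one sulfur) is a single π system with 9 sp² atoms and 10 π electrons from ring double bonds plus a heteroatom lone pair. 10 = 4(2)+2, so the system is aromatic and both rings count as aromatic (benzothiophene).
The 7-membered ring has one sp³ carbon, so it is not fully conjugated — not aromatic (cycloheptatriene).
The 6-membered ring has only sp³ atoms, so it is not fully conjugated — not aromatic (cyclohexane ring).
The second 6-membered ring has only sp³ atoms, so it is not fully conjugated — not aromatic (cyclohexane ring).
The third 6-membered ring has four sp³ carbons, so it is not fully conjugated — not aromatic (cyclohexene).
The fused 6/6-membered bicyclic is a single π system with 10 sp² atoms and 10 π electrons from ring double bonds. 10 = 4(2)+2, so the system is aromatic and both rings count as aromatic (naphthalene).
4 of the 8 rings are aromatic. Total: 4.

4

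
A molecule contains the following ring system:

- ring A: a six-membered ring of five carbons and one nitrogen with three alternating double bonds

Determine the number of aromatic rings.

Ring A is fully conjugated (every ring atom contributes a p orbital); 3 ring double bonds give 6 π electrons. Since 6 = 4n+2 (n=1), ring A is aromatic (pyridine).

1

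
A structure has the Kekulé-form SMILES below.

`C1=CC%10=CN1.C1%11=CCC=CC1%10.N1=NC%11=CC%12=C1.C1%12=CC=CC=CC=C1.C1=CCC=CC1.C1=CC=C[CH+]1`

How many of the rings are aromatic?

The SMILES encodes a five-membered ring of four carbons and one nitrogen bearing a hydrogen, with two C=C double bonds; a six-membered carbon ring with two isolated C=C double bonds and two sp³ carbons; a six-membered ring with two adjacent nitrogens and three alternating double bonds; an eight-membered carbon ring with four alternating C=C double bonds; a six-membered carbon ring with two isolated C=C double bonds and two sp³ carbons; a five-membered all-carbon ring bearing a positive charge on one carbon, with two C=C double bonds.
The 5-membered ring with one N–H has a continuous p-orbital overlap around the ring; 2 ring double bonds (4 π electrons) plus a heteroatom lone pair (2) give 6 π electrons. Since 6 = 4n+2 (n=1), it is aromatic (pyrrole).
The 6-membered ring has two sp³ carbons, so it is not fully conjugated — not aromatic (1,4-cyclohexadiene).
The 6-membered ring with two nitrogens (1,2) is planar and fully conjugated; 3 ring double bonds give 6 π electrons. That satisfies 4n+2 with n=1, so it is aromatic (pyridazine).
The 8-membered ring has only sp² ring atoms; a planar conformation would have a fully conjugated π system of 8 electrons. But 8 = 4(2), which is 4n not 4n+2, so it is not aromatic (cyclooctatetraene) — cyclooctatetraene distorts into a non-planar tub to avoid antiaromaticity.
The second 6-membered ring has two sp³ carbons, so it is not fully conjugated — not aromatic (1,4-cyclohexadiene).
The 5-membered ring has only sp² ring atoms; a planar conformation would have a fully conjugated π system of 4 electrons. But 4 = 4(1), which is 4n not 4n+2, so it is not aromatic (cyclopentadienyl cation).
2 of the 6 rings are aromatic. Total: 2.

2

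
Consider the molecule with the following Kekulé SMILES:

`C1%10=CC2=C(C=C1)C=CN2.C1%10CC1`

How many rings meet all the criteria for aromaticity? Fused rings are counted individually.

The SMILES encodes a six-membered carbon ring with three alternating C=C double bonds, fused to a five-membered ring containing one N–H nitrogen and two C=C double bonds; a three-membered saturated carbon ring.
The fused 6/5-membered bicyclic (with one N–H) is a single π system with 9 sp² atoms and 10 π electrons from ring double bonds plus a heteroatom lone pair. 10 = 4(2)+2, so the system is aromatic and both rings count as aromatic (indole).
The 3-membered ring has only sp³ atoms, so it is not fully conjugated — not aromatic (cyclopropane).
2 of the 3 rings are aromatic. Total: 2.

2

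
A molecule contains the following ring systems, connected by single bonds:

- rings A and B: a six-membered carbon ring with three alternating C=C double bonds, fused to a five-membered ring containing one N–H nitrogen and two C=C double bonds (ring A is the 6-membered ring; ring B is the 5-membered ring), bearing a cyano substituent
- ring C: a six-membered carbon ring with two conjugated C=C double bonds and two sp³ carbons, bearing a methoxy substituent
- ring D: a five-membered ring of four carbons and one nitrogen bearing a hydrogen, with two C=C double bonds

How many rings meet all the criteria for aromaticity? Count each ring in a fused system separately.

3

Rings A and B form a fused bicyclic system (with one N–H) with 9 sp² atoms and 10 π electrons from ring double bonds plus a heteroatom lone pair. 10 = 4(2)+2, so the system is aromatic and both rings count as aromatic (indole).
Ring C has two sp³ carbons, so it is not fully conjugated — not aromatic (1,3-cyclohexadiene).
Ring D is fully conjugated (every ring atom contributes a p orbital); 2 ring double bonds (4 π electrons) plus a heteroatom lone pair (2) give 6 π electrons. Since 6 = 4n+2 (n=1), ring D is aromatic (pyrrole).
Aromatic: A, B, D. Total: 3.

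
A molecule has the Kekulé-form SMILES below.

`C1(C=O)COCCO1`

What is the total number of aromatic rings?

The SMILES encodes a six-membered saturated ring with oxygens at positions 1 and 4.
The 6-membered ring with two oxygens (1,4) has only sp³ atoms, so it is not fully conjugated — not aromatic (1,4-dioxane).

0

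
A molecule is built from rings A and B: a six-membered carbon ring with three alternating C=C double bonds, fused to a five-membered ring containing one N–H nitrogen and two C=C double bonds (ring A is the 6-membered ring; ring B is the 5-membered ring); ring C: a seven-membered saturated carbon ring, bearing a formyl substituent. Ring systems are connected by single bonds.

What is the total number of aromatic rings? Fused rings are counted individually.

Rings A and B form a fused bicyclic system (with one N–H) with 9 sp² atoms and 10 π electrons from ring double bonds plus a heteroatom lone pair. 10 = 4(2)+2, so the system is aromatic and both rings count as aromatic (indole).
Ring C has only sp³ atoms, so it is not fully conjugated — not aromatic (cycloheptane).
Aromatic: A, B. Total: 2.

2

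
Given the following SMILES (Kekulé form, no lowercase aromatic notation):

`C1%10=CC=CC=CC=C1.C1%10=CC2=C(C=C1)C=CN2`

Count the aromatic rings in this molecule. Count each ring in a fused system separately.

2

The SMILES encodes an eight-membered carbon ring with four alternating C=C double bonds; a six-membered carbon ring with three alternating C=C double bonds, fused to a five-membered ring containing one N–H nitrogen and two C=C double bonds.
The 8-membered ring has only sp² ring atoms; a planar conformation would have a fully conjugated π system of 8 electrons. But 8 = 4(2), which is 4n not 4n+2, so it is not aromatic (cyclooctatetraene) — cyclooctatetraene distorts into a non-planar tub to avoid antiaromaticity.
The fused 6/5-membered bicyclic (with one N–H) is a single π system with 9 sp² atoms and 10 π electrons from ring double bonds plus a heteroatom lone pair. 10 = 4(2)+2, so the system is aromatic and both rings count as aromatic (indole).
2 of the 3 rings are aromatic. Total: 2.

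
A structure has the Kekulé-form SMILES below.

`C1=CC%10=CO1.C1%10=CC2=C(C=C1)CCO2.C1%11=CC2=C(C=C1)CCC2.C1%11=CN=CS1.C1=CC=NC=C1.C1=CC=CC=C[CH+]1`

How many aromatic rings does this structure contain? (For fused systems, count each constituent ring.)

6

The SMILES encodes a five-membered ring of four carbons and one oxygen, with two C=C double bonds; a six-membered carbon ring with three alternating C=C double bonds, fused to a five-membered ring containing one oxygen and two sp³ carbons; a six-membered carbon ring with three alternating C=C double bonds, fused to a saturated five-membered carbon ring; a five-membered ring with a sulfur at position 1 and a nitrogen at position 3 (in a C=N bond), with two double bonds; a six-membered ring of five carbons and one nitrogen with three alternating double bonds; a seven-membered all-carbon ring bearing a positive charge on one carbon, with three C=C double bonds.
The 5-membered ring with one oxygen has a continuous p-orbital overlap around the ring; 2 ring double bonds (4 π electrons) plus a heteroatom lone pair (2) give 6 π electrons. 6 = 4(1)+2, so it is aromatic (furan).
The 6-membered ring has a continuous p-orbital overlap around the ring; 3 ring double bonds give 6 π electrons. That satisfies 4n+2 with n=1, so it is aromatic (benzene ring).
The second 5-membered ring with one oxygen has two sp³ carbons, so it is not fully conjugated — not aromatic (oxolane ring).
The second 6-membered ring is planar and fully conjugated; 3 ring double bonds give 6 π electrons. That satisfies 4n+2 with n=1, so it is aromatic (benzene ring).
The 5-membered ring has three sp³ carbons, so it is not fully conjugated — not aromatic (cyclopentane ring).
The 5-membered ring with one sulfur and one =N– is fully conjugated (every ring atom contributes a p orbital); 2 ring double bonds (4 π electrons) plus a heteroatom lone pair (2) give 6 π electrons. That satisfies 4n+2 with n=1, so it is aromatic (thiazole).
The 6-membered ring with one nitrogen is fully conjugated (every ring atom contributes a p orbital); 3 ring double bonds give 6 π electrons. That satisfies 4n+2 with n=1, so it is aromatic (pyridine).
The 7-membered ring is planar and fully conjugated; 3 ring double bonds (6 π electrons) plus the carbocation's empty p orbital (0, but keeps the ring conjugated) give 6 π electrons. That satisfies 4n+2 with n=1, so it is aromatic (tropylium cation).
6 of the 8 rings are aromatic. Total: 6.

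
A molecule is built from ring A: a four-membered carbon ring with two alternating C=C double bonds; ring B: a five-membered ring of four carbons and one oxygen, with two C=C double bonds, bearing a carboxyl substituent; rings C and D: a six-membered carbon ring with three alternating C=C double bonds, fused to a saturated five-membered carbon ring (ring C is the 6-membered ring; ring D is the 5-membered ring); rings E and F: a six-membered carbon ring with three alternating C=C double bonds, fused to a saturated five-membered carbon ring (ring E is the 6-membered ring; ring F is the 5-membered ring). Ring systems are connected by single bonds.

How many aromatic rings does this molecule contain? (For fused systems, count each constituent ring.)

Ring A has only sp² ring atoms; a planar conformation would have a fully conjugated π system of 4 electrons. But 4 = 4(1), which is 4n not 4n+2, so ring A is not aromatic (cyclobutadiene) — cyclobutadiene is antiaromatic and distorts to a rectangle.
Ring B is planar and fully conjugated; 2 ring double bonds (4 π electrons) plus a heteroatom lone pair (2) give 6 π electrons. That satisfies 4n+2 with n=1, so ring B is aromatic (furan).
Ring C has a continuous p-orbital overlap around the ring; 3 ring double bonds give 6 π electrons. Since 6 = 4n+2 (n=1), ring C is aromatic (benzene ring).
Ring D has three sp³ carbons, so it is not fully conjugated — not aromatic (cyclopentane ring).
Ring E is planar and fully conjugated; 3 ring double bonds give 6 π electrons. 6 = 4(1)+2, so ring E is aromatic (benzene ring).
Ring F has three sp³ carbons, so it is not fully conjugated — not aromatic (cyclopentane ring).
Aromatic: B, C, E. Total: 3.

3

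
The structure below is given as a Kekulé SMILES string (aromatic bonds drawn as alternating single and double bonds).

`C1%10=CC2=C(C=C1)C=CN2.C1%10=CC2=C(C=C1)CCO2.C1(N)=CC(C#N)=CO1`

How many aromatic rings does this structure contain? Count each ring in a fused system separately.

4

The SMILES encodes a six-membered carbon ring with three alternating C=C double bonds, fused to a five-membered ring containing one N–H nitrogen and two C=C double bonds; a six-membered carbon ring with three alternating C=C double bonds, fused to a five-membered ring containing one oxygen and two sp³ carbons; a five-membered ring of four carbons and one oxygen, with two C=C double bonds.
The fused 6/5-membered bicyclic (with one N–H) is a single π system with 9 sp² atoms and 10 π electrons from ring double bonds plus a heteroatom lone pair. 10 = 4(2)+2, so the system is aromatic and both rings count as aromatic (indole).
The 6-membered ring is fully conjugated (every ring atom contributes a p orbital); 3 ring double bonds give 6 π electrons. That satisfies 4n+2 with n=1, so it is aromatic (benzene ring).
The 5-membered ring with one oxygen has two sp³ carbons, so it is not fully conjugated — not aromatic (oxolane ring).
The second 5-membered ring with one oxygen is fully conjugated (every ring atom contributes a p orbital); 2 ring double bonds (4 π electrons) plus a heteroatom lone pair (2) give 6 π electrons. Since 6 = 4n+2 (n=1), it is aromatic (furan).
4 of the 5 rings are aromatic. Total: 4.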